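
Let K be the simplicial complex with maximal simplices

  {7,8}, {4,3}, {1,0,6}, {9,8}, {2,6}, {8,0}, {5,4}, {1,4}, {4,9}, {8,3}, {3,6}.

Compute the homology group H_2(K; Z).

H_2 = 0.

K has 10 vertices, 13 edges, 1 triangle.
rank ∂_2 = 1, rank ∂_3 = 0 ⇒ b_2 = 1 − 1 − 0 = 0. So H_2 ≅ 0.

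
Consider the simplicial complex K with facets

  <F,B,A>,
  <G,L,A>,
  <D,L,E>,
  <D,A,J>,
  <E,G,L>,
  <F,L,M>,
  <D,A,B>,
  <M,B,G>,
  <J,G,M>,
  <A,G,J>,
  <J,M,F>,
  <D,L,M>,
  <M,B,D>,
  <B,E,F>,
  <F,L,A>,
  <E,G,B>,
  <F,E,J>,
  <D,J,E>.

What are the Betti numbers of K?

b_0 = 1, b_1 = 2, b_2 = 1.

K has 9 vertices, 27 edges, 18 triangles.
rank ∂_0 = 0, rank ∂_1 = 8 ⇒ b_0 = 9 − 0 − 8 = 1; all invariant factors of ∂_1 are 1 so no torsion. So H_0 ≅ Z.
rank ∂_1 = 8, rank ∂_2 = 17 ⇒ b_1 = 27 − 8 − 17 = 2; all invariant factors of ∂_2 are 1 so no torsion. So H_1 ≅ Z^2.
rank ∂_2 = 17, rank ∂_3 = 0 ⇒ b_2 = 18 − 17 − 0 = 1. So H_2 ≅ Z.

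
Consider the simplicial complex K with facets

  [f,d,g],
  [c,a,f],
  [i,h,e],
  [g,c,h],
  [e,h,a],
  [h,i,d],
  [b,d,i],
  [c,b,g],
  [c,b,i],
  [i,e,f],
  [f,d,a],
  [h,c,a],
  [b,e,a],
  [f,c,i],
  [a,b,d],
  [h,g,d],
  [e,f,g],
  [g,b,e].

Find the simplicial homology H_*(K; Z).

Take the total order a < b < c < d < e < f < g < h < i on the vertex set. Then K (dimension 2) consists of the simplices:

  0-simplices (9): a, b, c, d, e, f, g, h, i
  1-simplices (27): ab, ac, ad, ae, af, ah, bc, bd, be, bg, bi, cf, cg, ch, ci, df, dg, dh, di, ef, eg, eh, ei, fg, fi, gh, hi
  2-simplices (18): abd, abe, acf, ach, adf, aeh, bcg, bci, bdi, beg, cfi, cgh, dfg, dgh, dhi, efg, efi, ehi

giving chain groups C_0 ≅ Z^9, C_1 ≅ Z^27, C_2 ≅ Z^18.

∂_1: C_1 → C_0 maps an edge to its endpoints' difference, ∂[p,q] = q − p. For instance
  ∂ci = i − c.
The 9×27 boundary matrix has rank 8 and Smith normal form diag(1,1,1,1,1,1,1,1).

∂_2: C_2 → C_1 acts by ∂[p,q,r] = [q,r] − [p,r] + [p,q]. For instance
  ∂efi = fi − ei + ef,
  ∂dhi = hi − di + dh.
The resulting 27×18 matrix has rank 17, and its Smith normal form has invariant factors (1,1,1,1,1,1,1,1,1,1,1,1,1,1,1,1,1).

From H_k ≅ ker(∂_k) / im(∂_{k+1}) we obtain:

  H_0: rank C_0 − rank ∂_1 = 9 − 8 = 1, and the invariant factors of ∂_1 are all 1, so H_0 ≅ Z.
  H_1: rank ker ∂_1 − rank ∂_2 = (27 − 8) − 17 = 2, and the invariant factors of ∂_2 are all 1, so H_1 ≅ Z^2.
  H_2: rank ker ∂_2 − rank ∂_3 = (18 − 17) − 0 = 1, and there is no ∂_3, so H_2 ≅ Z.

H_0 ≅ Z,  H_1 ≅ Z^2,  H_2 ≅ Z.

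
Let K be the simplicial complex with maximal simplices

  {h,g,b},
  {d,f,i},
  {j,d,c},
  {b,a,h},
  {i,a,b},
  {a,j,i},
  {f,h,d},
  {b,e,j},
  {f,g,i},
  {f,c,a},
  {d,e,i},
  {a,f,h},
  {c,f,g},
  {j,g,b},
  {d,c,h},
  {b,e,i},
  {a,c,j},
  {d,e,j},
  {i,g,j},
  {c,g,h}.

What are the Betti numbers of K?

b_0 = 1, b_1 = 1, b_2 = 0.

Take the total order a < b < c < d < e < f < g < h < i < j on the vertex set. Then K (dimension 2) consists of the simplices:

  0-simplices (10): a, b, c, d, e, f, g, h, i, j
  1-simplices (30): ab, ac, af, ah, ai, aj, be, bg, bh, bi, bj, cd, cf, cg, ch, cj, de, df, dh, di, dj, ei, ej, fg, fh, fi, gh, gi, gj, ij
  2-simplices (20): abh, abi, acf, acj, afh, aij, bei, bej, bgh, bgj, cdh, cdj, cfg, cgh, dei, dej, dfh, dfi, fgi, gij

Hence C_0 ≅ Z^10, C_1 ≅ Z^30, C_2 ≅ Z^20.

The boundary map ∂_1: C_1 → C_0 is given by ∂[p,q] = [q] − [p].
This gives a 10×30 integer matrix of rank 9; reducing to Smith normal form yields diagonal entries (1,1,1,1,1,1,1,1,1).

The boundary map ∂_2: C_2 → C_1 sends each 2-simplex [p,q,r] to [q,r] − [p,r] + [p,q]. For instance
  ∂gij = ij − gj + gi,
  ∂cgh = gh − ch + cg.
As a 30×20 matrix over Z this has rank 20, with invariant factors (1,1,1,1,1,1,1,1,1,1,1,1,1,1,1,1,1,1,1,2).

Now H_k = ker ∂_k / im ∂_{k+1}, so:

  H_0: rank C_0 − rank ∂_1 = 10 − 9 = 1, and the invariant factors of ∂_1 are all 1, so H_0 = Z.
  H_1: rank ker ∂_1 − rank ∂_2 = (30 − 9) − 20 = 1, and ∂_2 has invariant factor 2 > 1, so H_1 = Z ⊕ Z/2Z.
  H_2: rank ker ∂_2 − rank ∂_3 = (20 − 20) − 0 = 0, and there is no ∂_3, so H_2 = 0.

As a check, the Euler characteristic is 10 − 30 + 20 = 0, which agrees with 1 − 1 + 0 = 0.

Hence the Betti numbers are b_0 = 1, b_1 = 1, b_2 = 0.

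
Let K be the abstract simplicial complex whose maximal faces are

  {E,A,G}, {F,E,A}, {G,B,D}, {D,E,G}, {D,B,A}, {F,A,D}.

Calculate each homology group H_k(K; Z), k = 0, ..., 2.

H_0 ≅ Z,  H_1 ≅ Z,  H_2 = 0.

K has 6 vertices, 12 edges, 6 triangles.
rank ∂_0 = 0, rank ∂_1 = 5 ⇒ b_0 = 6 − 0 − 5 = 1; all invariant factors of ∂_1 are 1 so no torsion. So H_0 ≅ Z.
rank ∂_1 = 5, rank ∂_2 = 6 ⇒ b_1 = 12 − 5 − 6 = 1; all invariant factors of ∂_2 are 1 so no torsion. So H_1 ≅ Z.
rank ∂_2 = 6, rank ∂_3 = 0 ⇒ b_2 = 6 − 6 − 0 = 0. So H_2 ≅ 0.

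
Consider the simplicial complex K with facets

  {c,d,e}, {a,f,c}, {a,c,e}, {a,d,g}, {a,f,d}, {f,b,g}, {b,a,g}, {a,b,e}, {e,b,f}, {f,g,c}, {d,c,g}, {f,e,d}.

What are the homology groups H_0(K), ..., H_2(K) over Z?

Take the total order a < b < c < d < e < f < g on the vertex set. Then K (dimension 2) consists of the simplices:

  0-simplices (7): a, b, c, d, e, f, g
  1-simplices (18): ab, ac, ad, ae, af, ag, be, bf, bg, cd, ce, cf, cg, de, df, dg, ef, fg
  2-simplices (12): abe, abg, ace, acf, adf, adg, bef, bfg, cde, cdg, cfg, def

so the chain groups are C_0 ≅ Z^7, C_1 ≅ Z^18, C_2 ≅ Z^12.

∂_1: C_1 → C_0 maps an edge to its endpoints' difference, ∂[p,q] = q − p. For instance
  ∂ef = f − e.
This gives a 7×18 integer matrix of rank 6; reducing to Smith normal form yields diagonal entries (1,1,1,1,1,1).

∂_2: C_2 → C_1 maps a triangle to the signed sum of its edges. For instance
  ∂cfg = fg − cg + cf,
  ∂bef = ef − bf + be.
The resulting 18×12 matrix has rank 12, and its Smith normal form has invariant factors (1,1,1,1,1,1,1,1,1,1,1,2).

From H_k ≅ ker(∂_k) / im(∂_{k+1}) we obtain:

  H_0: rank C_0 − rank ∂_1 = 7 − 6 = 1, and the invariant factors of ∂_1 are all 1, so H_0 ≅ Z.
  H_1: rank ker ∂_1 − rank ∂_2 = (18 − 6) − 12 = 0, and ∂_2 has invariant factor 2 > 1, so H_1 ≅ Z/2Z.
  H_2: rank ker ∂_2 − rank ∂_3 = (12 − 12) − 0 = 0, and there is no ∂_3, so H_2 ≅ 0.

As a check, the Euler characteristic is 7 − 18 + 12 = 1, which agrees with 1 − 0 + 0 = 1.
(K is a triangulation of the real projective plane RP^2.)

H_0 ≅ Z,  H_1 ≅ Z/2Z,  H_2 = 0.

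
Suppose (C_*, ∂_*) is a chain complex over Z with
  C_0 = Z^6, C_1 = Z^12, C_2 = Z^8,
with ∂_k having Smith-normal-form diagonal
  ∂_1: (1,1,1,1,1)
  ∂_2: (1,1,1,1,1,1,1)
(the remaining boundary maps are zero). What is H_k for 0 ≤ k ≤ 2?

H_0: b_0 = 6 − 0 − 5 = 1; torsion from ∂_1 factors > 1: none. So H_0 = Z.
H_1: b_1 = 12 − 5 − 7 = 0; torsion from ∂_2 factors > 1: none. So H_1 = 0.
H_2: b_2 = 8 − 7 − 0 = 1; torsion from ∂_3 factors > 1: none. So H_2 = Z.

H_0 = Z,  H_1 = 0,  H_2 = Z.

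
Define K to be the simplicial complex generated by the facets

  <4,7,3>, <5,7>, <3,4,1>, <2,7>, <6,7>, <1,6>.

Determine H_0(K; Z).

K has 7 vertices, 9 edges, 2 triangles.
rank ∂_0 = 0, rank ∂_1 = 6 ⇒ b_0 = 7 − 0 − 6 = 1; all invariant factors of ∂_1 are 1 so no torsion. So H_0 = Z.

H_0 = Z.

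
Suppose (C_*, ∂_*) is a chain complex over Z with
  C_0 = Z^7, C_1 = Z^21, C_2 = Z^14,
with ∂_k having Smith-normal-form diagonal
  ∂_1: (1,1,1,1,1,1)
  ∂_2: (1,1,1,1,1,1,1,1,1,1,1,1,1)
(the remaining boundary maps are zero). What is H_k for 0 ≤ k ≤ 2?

H_0 ≅ Z,  H_1 ≅ Z^2,  H_2 ≅ Z.

H_0: b_0 = 7 − 0 − 6 = 1; torsion from ∂_1 factors > 1: none. So H_0 ≅ Z.
H_1: b_1 = 21 − 6 − 13 = 2; torsion from ∂_2 factors > 1: none. So H_1 ≅ Z^2.
H_2: b_2 = 14 − 13 − 0 = 1; torsion from ∂_3 factors > 1: none. So H_2 ≅ Z.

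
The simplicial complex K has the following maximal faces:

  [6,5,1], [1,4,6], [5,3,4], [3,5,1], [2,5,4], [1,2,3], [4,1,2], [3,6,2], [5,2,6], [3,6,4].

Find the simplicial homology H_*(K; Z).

Fix the vertex order 1 < 2 < 3 < 4 < 5 < 6 and write every simplex with vertices in increasing order. Then dim K = 2 and the simplices of K are:

  0-simplices (6): [1], [2], [3], [4], [5], [6]
  1-simplices (15): [1,2], [1,3], [1,4], [1,5], [1,6], [2,3], [2,4], [2,5], [2,6], [3,4], [3,5], [3,6], [4,5], [4,6], [5,6]
  2-simplices (10): [1,2,3], [1,2,4], [1,3,5], [1,4,6], [1,5,6], [2,3,6], [2,4,5], [2,5,6], [3,4,5], [3,4,6]

so the chain groups are C_0 ≅ Z^6, C_1 ≅ Z^15, C_2 ≅ Z^10.

∂_1: C_1 → C_0 is given by ∂[p,q] = [q] − [p]. For instance
  ∂[1,2] = [2] − [1].
As a 6×15 matrix over Z this has rank 5, with invariant factors (1,1,1,1,1).

The boundary map ∂_2: C_2 → C_1 maps a triangle to the signed sum of its edges. For instance
  ∂[1,4,6] = [4,6] − [1,6] + [1,4],
  ∂[1,2,4] = [2,4] − [1,4] + [1,2].
The resulting 15×10 matrix has rank 10, and its Smith normal form has invariant factors (1,1,1,1,1,1,1,1,1,2).

Computing H_k = (kernel of ∂_k) / (image of ∂_{k+1}):

  H_0: rank C_0 − rank ∂_1 = 6 − 5 = 1, and the invariant factors of ∂_1 are all 1, so H_0 = Z.
  H_1: rank ker ∂_1 − rank ∂_2 = (15 − 5) − 10 = 0, and ∂_2 has invariant factor 2 > 1, so H_1 = Z_2.
  H_2: rank ker ∂_2 − rank ∂_3 = (10 − 10) − 0 = 0, and there is no ∂_3, so H_2 = 0.

H_0 = Z,  H_1 = Z_2,  H_2 = 0.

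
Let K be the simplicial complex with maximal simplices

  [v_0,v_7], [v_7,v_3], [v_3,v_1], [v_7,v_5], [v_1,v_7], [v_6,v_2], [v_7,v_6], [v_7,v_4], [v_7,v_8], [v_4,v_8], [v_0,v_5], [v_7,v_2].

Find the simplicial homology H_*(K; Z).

H_0 ≅ Z,  H_1 ≅ Z^4.

Fix the vertex order v_0 < v_1 < v_2 < v_3 < v_4 < v_5 < v_6 < v_7 < v_8 and write every simplex with vertices in increasing order. Then dim K = 1 and the simplices of K are:

  0-simplices (9): [v_0], [v_1], [v_2], [v_3], [v_4], [v_5], [v_6], [v_7], [v_8]
  1-simplices (12): [v_0,v_5], [v_0,v_7], [v_1,v_3], [v_1,v_7], [v_2,v_6], [v_2,v_7], [v_3,v_7], [v_4,v_7], [v_4,v_8], [v_5,v_7], [v_6,v_7], [v_7,v_8]

Hence C_0 ≅ Z^9, C_1 ≅ Z^12.

Boundary ∂_1: C_1 → C_0 maps an edge to its endpoints' difference, ∂[p,q] = q − p. For instance
  ∂[v_5,v_7] = [v_7] − [v_5].
The 9×12 boundary matrix has rank 8 and Smith normal form diag(1,1,1,1,1,1,1,1).

Now H_k = ker ∂_k / im ∂_{k+1}, so:

  H_0: rank C_0 − rank ∂_1 = 9 − 8 = 1, and the invariant factors of ∂_1 are all 1, so H_0 ≅ Z.
  H_1: rank ker ∂_1 − rank ∂_2 = (12 − 8) − 0 = 4, and there is no ∂_2, so H_1 ≅ Z^4.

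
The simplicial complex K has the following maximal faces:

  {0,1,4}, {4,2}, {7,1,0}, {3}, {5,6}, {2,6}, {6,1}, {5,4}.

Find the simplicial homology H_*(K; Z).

Take the total order 0 < 1 < 2 < 3 < 4 < 5 < 6 < 7 on the vertex set. Then K (dimension 2) consists of the simplices:

  0-simplices (8): [0], [1], [2], [3], [4], [5], [6], [7]
  1-simplices (10): [0,1], [0,4], [0,7], [1,4], [1,6], [1,7], [2,4], [2,6], [4,5], [5,6]
  2-simplices (2): [0,1,4], [0,1,7]

giving chain groups C_0 ≅ Z^8, C_1 ≅ Z^10, C_2 ≅ Z^2.

∂_1: C_1 → C_0 sends each edge [p,q] (with p < q) to q − p. For instance
  ∂[1,6] = [6] − [1].
The resulting 8×10 matrix has rank 6, and its Smith normal form has invariant factors (1,1,1,1,1,1).

The boundary map ∂_2: C_2 → C_1 sends each 2-simplex [p,q,r] to [q,r] − [p,r] + [p,q]. For instance
  ∂[0,1,7] = [1,7] − [0,7] + [0,1],
  ∂[0,1,4] = [1,4] − [0,4] + [0,1].
As a 10×2 matrix over Z this has rank 2, with invariant factors (1,1).

Now H_k = ker ∂_k / im ∂_{k+1}, so:

  H_0: rank C_0 − rank ∂_1 = 8 − 6 = 2, and the invariant factors of ∂_1 are all 1, so H_0 = Z^2.
  H_1: rank ker ∂_1 − rank ∂_2 = (10 − 6) − 2 = 2, and the invariant factors of ∂_2 are all 1, so H_1 = Z^2.
  H_2: rank ker ∂_2 − rank ∂_3 = (2 − 2) − 0 = 0, and there is no ∂_3, so H_2 = 0.

As a check, the Euler characteristic is 8 − 10 + 2 = 0, which agrees with 2 − 2 + 0 = 0.

H_0 = Z^2,  H_1 = Z^2,  H_2 = 0.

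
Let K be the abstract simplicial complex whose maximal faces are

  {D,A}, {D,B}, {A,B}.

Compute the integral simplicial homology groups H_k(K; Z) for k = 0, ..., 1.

H_0 = Z,  H_1 = Z.

We work with the vertex ordering A < B < D. The simplices of K, each written with vertices in increasing order, are:

  0-simplices (3): A, B, D
  1-simplices (3): AB, AD, BD

Hence C_0 ≅ Z^3, C_1 ≅ Z^3.

∂_1: C_1 → C_0 sends each edge [p,q] (with p < q) to q − p. For instance
  ∂AD = D − A.
This gives a 3×3 integer matrix of rank 2; reducing to Smith normal form yields diagonal entries (1,1).

From H_k ≅ ker(∂_k) / im(∂_{k+1}) we obtain:

  H_0: rank C_0 − rank ∂_1 = 3 − 2 = 1, and the invariant factors of ∂_1 are all 1, so H_0 = Z.
  H_1: rank ker ∂_1 − rank ∂_2 = (3 − 2) − 0 = 1, and there is no ∂_2, so H_1 = Z.

(K is a triangulation of the circle S^1.)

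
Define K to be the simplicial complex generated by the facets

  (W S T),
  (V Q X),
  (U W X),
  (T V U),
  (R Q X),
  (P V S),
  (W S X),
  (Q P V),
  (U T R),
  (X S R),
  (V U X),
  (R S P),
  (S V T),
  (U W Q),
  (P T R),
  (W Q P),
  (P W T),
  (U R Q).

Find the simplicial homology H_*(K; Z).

Take the total order P < Q < R < S < T < U < V < W < X on the vertex set. Then K (dimension 2) consists of the simplices:

  0-simplices (9): P, Q, R, S, T, U, V, W, X
  1-simplices (27): PQ, PR, PS, PT, PV, PW, QR, QU, QV, QW, QX, RS, RT, RU, RX, ST, SV, SW, SX, TU, TV, TW, UV, UW, UX, VX, WX
  2-simplices (18): PQV, PQW, PRS, PRT, PSV, PTW, QRU, QRX, QUW, QVX, RSX, RTU, STV, STW, SWX, TUV, UVX, UWX

so the chain groups are C_0 ≅ Z^9, C_1 ≅ Z^27, C_2 ≅ Z^18.

The boundary map ∂_1: C_1 → C_0 is given by ∂[p,q] = [q] − [p]. For instance
  ∂QV = V − Q.
This gives a 9×27 integer matrix of rank 8; reducing to Smith normal form yields diagonal entries (1,1,1,1,1,1,1,1).

Boundary ∂_2: C_2 → C_1 maps a triangle to the signed sum of its edges. For instance
  ∂PRS = RS − PS + PR,
  ∂QRU = RU − QU + QR.
This gives a 27×18 integer matrix of rank 18; reducing to Smith normal form yields diagonal entries (1,1,1,1,1,1,1,1,1,1,1,1,1,1,1,1,1,2).

Computing H_k = (kernel of ∂_k) / (image of ∂_{k+1}):

  H_0: rank C_0 − rank ∂_1 = 9 − 8 = 1, and the invariant factors of ∂_1 are all 1, so H_0 ≅ Z.
  H_1: rank ker ∂_1 − rank ∂_2 = (27 − 8) − 18 = 1, and ∂_2 has invariant factor 2 > 1, so H_1 ≅ Z ⊕ Z/2Z.
  H_2: rank ker ∂_2 − rank ∂_3 = (18 − 18) − 0 = 0, and there is no ∂_3, so H_2 ≅ 0.

H_0 = Z,  H_1 = Z ⊕ Z/2Z,  H_2 = 0.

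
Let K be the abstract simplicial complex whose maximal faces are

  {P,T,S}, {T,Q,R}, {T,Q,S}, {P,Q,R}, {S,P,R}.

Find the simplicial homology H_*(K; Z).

H_0 = Z,  H_1 = Z,  H_2 = 0.

Fix the vertex order P < Q < R < S < T and write every simplex with vertices in increasing order. Then dim K = 2 and the simplices of K are:

  0-simplices (5): P, Q, R, S, T
  1-simplices (10): PQ, PR, PS, PT, QR, QS, QT, RS, RT, ST
  2-simplices (5): PQR, PRS, PST, QRT, QST

giving chain groups C_0 ≅ Z^5, C_1 ≅ Z^10, C_2 ≅ Z^5.

∂_1: C_1 → C_0 is given by ∂[p,q] = [q] − [p].
The resulting 5×10 matrix has rank 4, and its Smith normal form has invariant factors (1,1,1,1).

Boundary ∂_2: C_2 → C_1 maps a triangle to the signed sum of its edges. For instance
  ∂PST = ST − PT + PS,
  ∂PRS = RS − PS + PR.
This gives a 10×5 integer matrix of rank 5; reducing to Smith normal form yields diagonal entries (1,1,1,1,1).

Computing H_k = (kernel of ∂_k) / (image of ∂_{k+1}):

  H_0: rank C_0 − rank ∂_1 = 5 − 4 = 1, and the invariant factors of ∂_1 are all 1, so H_0 ≅ Z.
  H_1: rank ker ∂_1 − rank ∂_2 = (10 − 4) − 5 = 1, and the invariant factors of ∂_2 are all 1, so H_1 ≅ Z.
  H_2: rank ker ∂_2 − rank ∂_3 = (5 − 5) − 0 = 0, and there is no ∂_3, so H_2 ≅ 0.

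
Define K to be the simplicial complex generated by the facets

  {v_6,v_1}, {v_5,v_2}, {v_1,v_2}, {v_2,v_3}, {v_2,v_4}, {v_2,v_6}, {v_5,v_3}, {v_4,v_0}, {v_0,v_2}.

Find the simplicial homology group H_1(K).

We work with the vertex ordering v_0 < v_1 < v_2 < v_3 < v_4 < v_5 < v_6. The simplices of K, each written with vertices in increasing order, are:

  0-simplices (7): [v_0], [v_1], [v_2], [v_3], [v_4], [v_5], [v_6]
  1-simplices (9): [v_0,v_2], [v_0,v_4], [v_1,v_2], [v_1,v_6], [v_2,v_3], [v_2,v_4], [v_2,v_5], [v_2,v_6], [v_3,v_5]

so the chain groups are C_0 ≅ Z^7, C_1 ≅ Z^9.

The boundary map ∂_1: C_1 → C_0 is given by ∂[p,q] = [q] − [p]. For instance
  ∂[v_1,v_6] = [v_6] − [v_1].
This gives a 7×9 integer matrix of rank 6; reducing to Smith normal form yields diagonal entries (1,1,1,1,1,1).

From H_k ≅ ker(∂_k) / im(∂_{k+1}) we obtain:

  H_1: rank ker ∂_1 − rank ∂_2 = (9 − 6) − 0 = 3, and there is no ∂_2, so H_1 = Z^3.

H_1 = Z^3.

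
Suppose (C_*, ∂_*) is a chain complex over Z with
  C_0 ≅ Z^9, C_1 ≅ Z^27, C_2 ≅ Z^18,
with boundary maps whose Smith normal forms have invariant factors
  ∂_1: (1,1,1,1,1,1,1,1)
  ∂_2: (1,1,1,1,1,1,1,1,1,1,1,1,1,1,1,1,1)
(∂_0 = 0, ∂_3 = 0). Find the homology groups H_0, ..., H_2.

H_0: b_0 = 9 − 0 − 8 = 1; torsion from ∂_1 factors > 1: none. So H_0 ≅ Z.
H_1: b_1 = 27 − 8 − 17 = 2; torsion from ∂_2 factors > 1: none. So H_1 ≅ Z^2.
H_2: b_2 = 18 − 17 − 0 = 1; torsion from ∂_3 factors > 1: none. So H_2 ≅ Z.

H_0 ≅ Z,  H_1 ≅ Z^2,  H_2 ≅ Z.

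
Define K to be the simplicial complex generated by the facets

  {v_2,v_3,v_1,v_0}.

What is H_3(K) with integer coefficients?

Fix the vertex order v_0 < v_1 < v_2 < v_3 and write every simplex with vertices in increasing order. Then dim K = 3 and the simplices of K are:

  0-simplices (4): [v_0], [v_1], [v_2], [v_3]
  1-simplices (6): [v_0,v_1], [v_0,v_2], [v_0,v_3], [v_1,v_2], [v_1,v_3], [v_2,v_3]
  2-simplices (4): [v_0,v_1,v_2], [v_0,v_1,v_3], [v_0,v_2,v_3], [v_1,v_2,v_3]
  3-simplices (1): [v_0,v_1,v_2,v_3]

so the chain groups are C_0 ≅ Z^4, C_1 ≅ Z^6, C_2 ≅ Z^4, C_3 ≅ Z^1.

∂_1: C_1 → C_0 is given by ∂[p,q] = [q] − [p].
The resulting 4×6 matrix has rank 3, and its Smith normal form has invariant factors (1,1,1).

Boundary ∂_2: C_2 → C_1 acts by ∂[p,q,r] = [q,r] − [p,r] + [p,q]. For instance
  ∂[v_0,v_2,v_3] = [v_2,v_3] − [v_0,v_3] + [v_0,v_2],
  ∂[v_0,v_1,v_2] = [v_1,v_2] − [v_0,v_2] + [v_0,v_1].
As a 6×4 matrix over Z this has rank 3, with invariant factors (1,1,1).

∂_3: C_3 → C_2 sends each 3-simplex σ to the alternating sum Σ_i (−1)^i (σ with its i-th vertex removed). For instance
  ∂[v_0,v_1,v_2,v_3] = [v_1,v_2,v_3] − [v_0,v_2,v_3] + [v_0,v_1,v_3] − [v_0,v_1,v_2].
The 4×1 boundary matrix has rank 1 and Smith normal form diag(1).

Now H_k = ker ∂_k / im ∂_{k+1}, so:

  H_3: rank ker ∂_3 − rank ∂_4 = (1 − 1) − 0 = 0, and there is no ∂_4, so H_3 ≅ 0.

(K is a triangulation of the 3-simplex.)

H_3 ≅ 0.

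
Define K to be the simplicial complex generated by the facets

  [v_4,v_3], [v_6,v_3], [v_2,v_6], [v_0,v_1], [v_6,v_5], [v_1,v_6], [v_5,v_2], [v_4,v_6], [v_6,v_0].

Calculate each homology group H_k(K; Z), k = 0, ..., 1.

H_0 ≅ Z,  H_1 ≅ Z^3.

Order the vertices as v_0 < v_1 < v_2 < v_3 < v_4 < v_5 < v_6. Listing each simplex with vertices in this order, K has dimension 1 with simplices:

  0-simplices (7): [v_0], [v_1], [v_2], [v_3], [v_4], [v_5], [v_6]
  1-simplices (9): [v_0,v_1], [v_0,v_6], [v_1,v_6], [v_2,v_5], [v_2,v_6], [v_3,v_4], [v_3,v_6], [v_4,v_6], [v_5,v_6]

Hence C_0 ≅ Z^7, C_1 ≅ Z^9.

∂_1: C_1 → C_0 sends each edge [p,q] (with p < q) to q − p.
The resulting 7×9 matrix has rank 6, and its Smith normal form has invariant factors (1,1,1,1,1,1).

Reading off H_k = ker ∂_k / im ∂_{k+1}:

  H_0: rank C_0 − rank ∂_1 = 7 − 6 = 1, and the invariant factors of ∂_1 are all 1, so H_0 = Z.
  H_1: rank ker ∂_1 − rank ∂_2 = (9 − 6) − 0 = 3, and there is no ∂_2, so H_1 = Z^3.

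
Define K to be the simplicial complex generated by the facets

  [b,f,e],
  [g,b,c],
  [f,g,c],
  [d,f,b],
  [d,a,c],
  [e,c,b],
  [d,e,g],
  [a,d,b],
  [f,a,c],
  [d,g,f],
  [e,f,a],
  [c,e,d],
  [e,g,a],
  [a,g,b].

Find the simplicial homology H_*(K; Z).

H_0 ≅ Z,  H_1 ≅ Z^2,  H_2 ≅ Z.

Fix the vertex order a < b < c < d < e < f < g and write every simplex with vertices in increasing order. Then dim K = 2 and the simplices of K are:

  0-simplices (7): a, b, c, d, e, f, g
  1-simplices (21): ab, ac, ad, ae, af, ag, bc, bd, be, bf, bg, cd, ce, cf, cg, de, df, dg, ef, eg, fg
  2-simplices (14): abd, abg, acd, acf, aef, aeg, bce, bcg, bdf, bef, cde, cfg, deg, dfg

so the chain groups are C_0 ≅ Z^7, C_1 ≅ Z^21, C_2 ≅ Z^14.

The boundary map ∂_1: C_1 → C_0 maps an edge to its endpoints' difference, ∂[p,q] = q − p. For instance
  ∂ag = g − a.
The 7×21 boundary matrix has rank 6 and Smith normal form diag(1,1,1,1,1,1).

∂_2: C_2 → C_1 maps a triangle to the signed sum of its edges. For instance
  ∂bdf = df − bf + bd,
  ∂bef = ef − bf + be.
As a 21×14 matrix over Z this has rank 13, with invariant factors (1,1,1,1,1,1,1,1,1,1,1,1,1).

Now H_k = ker ∂_k / im ∂_{k+1}, so:

  H_0: rank C_0 − rank ∂_1 = 7 − 6 = 1, and the invariant factors of ∂_1 are all 1, so H_0 = Z.
  H_1: rank ker ∂_1 − rank ∂_2 = (21 − 6) − 13 = 2, and the invariant factors of ∂_2 are all 1, so H_1 = Z^2.
  H_2: rank ker ∂_2 − rank ∂_3 = (14 − 13) − 0 = 1, and there is no ∂_3, so H_2 = Z.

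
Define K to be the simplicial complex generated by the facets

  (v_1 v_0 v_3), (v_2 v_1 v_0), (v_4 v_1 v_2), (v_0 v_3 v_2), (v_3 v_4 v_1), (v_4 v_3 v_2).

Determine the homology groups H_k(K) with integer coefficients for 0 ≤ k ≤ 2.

H_0 = Z,  H_1 = 0,  H_2 = Z.

We work with the vertex ordering v_0 < v_1 < v_2 < v_3 < v_4. The simplices of K, each written with vertices in increasing order, are:

  0-simplices (5): [v_0], [v_1], [v_2], [v_3], [v_4]
  1-simplices (9): [v_0,v_1], [v_0,v_2], [v_0,v_3], [v_1,v_2], [v_1,v_3], [v_1,v_4], [v_2,v_3], [v_2,v_4], [v_3,v_4]
  2-simplices (6): [v_0,v_1,v_2], [v_0,v_1,v_3], [v_0,v_2,v_3], [v_1,v_2,v_4], [v_1,v_3,v_4], [v_2,v_3,v_4]

Hence C_0 ≅ Z^5, C_1 ≅ Z^9, C_2 ≅ Z^6.

The boundary map ∂_1: C_1 → C_0 maps an edge to its endpoints' difference, ∂[p,q] = q − p.
This gives a 5×9 integer matrix of rank 4; reducing to Smith normal form yields diagonal entries (1,1,1,1).

Boundary ∂_2: C_2 → C_1 maps a triangle to the signed sum of its edges. For instance
  ∂[v_0,v_1,v_2] = [v_1,v_2] − [v_0,v_2] + [v_0,v_1],
  ∂[v_0,v_2,v_3] = [v_2,v_3] − [v_0,v_3] + [v_0,v_2].
As a 9×6 matrix over Z this has rank 5, with invariant factors (1,1,1,1,1).

From H_k ≅ ker(∂_k) / im(∂_{k+1}) we obtain:

  H_0: rank C_0 − rank ∂_1 = 5 − 4 = 1, and the invariant factors of ∂_1 are all 1, so H_0 = Z.
  H_1: rank ker ∂_1 − rank ∂_2 = (9 − 4) − 5 = 0, and the invariant factors of ∂_2 are all 1, so H_1 = 0.
  H_2: rank ker ∂_2 − rank ∂_3 = (6 − 5) − 0 = 1, and there is no ∂_3, so H_2 = Z.

As a check, the Euler characteristic is 5 − 9 + 6 = 2, which agrees with 1 − 0 + 1 = 2.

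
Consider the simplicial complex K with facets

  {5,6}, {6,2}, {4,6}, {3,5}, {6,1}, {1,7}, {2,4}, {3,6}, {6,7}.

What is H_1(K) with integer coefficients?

Take the total order 1 < 2 < 3 < 4 < 5 < 6 < 7 on the vertex set. Then K (dimension 1) consists of the simplices:

  0-simplices (7): [1], [2], [3], [4], [5], [6], [7]
  1-simplices (9): [1,6], [1,7], [2,4], [2,6], [3,5], [3,6], [4,6], [5,6], [6,7]

Hence C_0 ≅ Z^7, C_1 ≅ Z^9.

∂_1: C_1 → C_0 is given by ∂[p,q] = [q] − [p].
As a 7×9 matrix over Z this has rank 6, with invariant factors (1,1,1,1,1,1).

Reading off H_k = ker ∂_k / im ∂_{k+1}:

  H_1: rank ker ∂_1 − rank ∂_2 = (9 − 6) − 0 = 3, and there is no ∂_2, so H_1 = Z^3.

H_1 ≅ Z^3.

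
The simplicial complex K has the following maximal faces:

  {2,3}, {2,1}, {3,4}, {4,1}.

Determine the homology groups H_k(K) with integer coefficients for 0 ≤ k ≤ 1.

H_0 ≅ Z,  H_1 ≅ Z.

We work with the vertex ordering 1 < 2 < 3 < 4. The simplices of K, each written with vertices in increasing order, are:

  0-simplices (4): [1], [2], [3], [4]
  1-simplices (4): [1,2], [1,4], [2,3], [3,4]

so the chain groups are C_0 ≅ Z^4, C_1 ≅ Z^4.

∂_1: C_1 → C_0 is given by ∂[p,q] = [q] − [p].
This gives a 4×4 integer matrix of rank 3; reducing to Smith normal form yields diagonal entries (1,1,1).

From H_k ≅ ker(∂_k) / im(∂_{k+1}) we obtain:

  H_0: rank C_0 − rank ∂_1 = 4 − 3 = 1, and the invariant factors of ∂_1 are all 1, so H_0 = Z.
  H_1: rank ker ∂_1 − rank ∂_2 = (4 − 3) − 0 = 1, and there is no ∂_2, so H_1 = Z.

As a check, the Euler characteristic is 4 − 4 = 0, which agrees with 1 − 1 = 0.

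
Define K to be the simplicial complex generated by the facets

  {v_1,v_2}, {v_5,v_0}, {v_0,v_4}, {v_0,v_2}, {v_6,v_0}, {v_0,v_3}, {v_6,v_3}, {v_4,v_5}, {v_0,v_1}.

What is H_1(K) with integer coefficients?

H_1 = Z^3.

Order the vertices as v_0 < v_1 < v_2 < v_3 < v_4 < v_5 < v_6. Listing each simplex with vertices in this order, K has dimension 1 with simplices:

  0-simplices (7): [v_0], [v_1], [v_2], [v_3], [v_4], [v_5], [v_6]
  1-simplices (9): [v_0,v_1], [v_0,v_2], [v_0,v_3], [v_0,v_4], [v_0,v_5], [v_0,v_6], [v_1,v_2], [v_3,v_6], [v_4,v_5]

so the chain groups are C_0 ≅ Z^7, C_1 ≅ Z^9.

The boundary map ∂_1: C_1 → C_0 sends each edge [p,q] (with p < q) to q − p. For instance
  ∂[v_0,v_4] = [v_4] − [v_0].
As a 7×9 matrix over Z this has rank 6, with invariant factors (1,1,1,1,1,1).

Now H_k = ker ∂_k / im ∂_{k+1}, so:

  H_1: rank ker ∂_1 − rank ∂_2 = (9 − 6) − 0 = 3, and there is no ∂_2, so H_1 ≅ Z^3.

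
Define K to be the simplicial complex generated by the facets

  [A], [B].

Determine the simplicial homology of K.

Take the total order A < B on the vertex set. Then K (dimension 0) consists of the simplices:

  0-simplices (2): A, B

Hence C_0 ≅ Z^2.

Reading off H_k = ker ∂_k / im ∂_{k+1}:

  H_0: rank C_0 − rank ∂_1 = 2 − 0 = 2, and there is no ∂_1, so H_0 = Z^2.

(K is a triangulation of a set of 2 points.)

H_0 ≅ Z^2.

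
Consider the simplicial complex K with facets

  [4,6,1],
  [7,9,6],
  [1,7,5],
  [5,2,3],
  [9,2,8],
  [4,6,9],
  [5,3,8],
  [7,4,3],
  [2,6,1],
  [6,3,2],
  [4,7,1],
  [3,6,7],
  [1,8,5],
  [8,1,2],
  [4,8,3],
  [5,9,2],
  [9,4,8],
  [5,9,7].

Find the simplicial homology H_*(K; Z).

K has 9 vertices, 27 edges, 18 triangles.
rank ∂_0 = 0, rank ∂_1 = 8 ⇒ b_0 = 9 − 0 − 8 = 1; all invariant factors of ∂_1 are 1 so no torsion. So H_0 = Z.
rank ∂_1 = 8, rank ∂_2 = 18 ⇒ b_1 = 27 − 8 − 18 = 1; ∂_2 has invariant factor(s) [2] giving torsion. So H_1 = Z ⊕ Z/2.
rank ∂_2 = 18, rank ∂_3 = 0 ⇒ b_2 = 18 − 18 − 0 = 0. So H_2 = 0.

H_0 = Z,  H_1 = Z ⊕ Z/2,  H_2 = 0.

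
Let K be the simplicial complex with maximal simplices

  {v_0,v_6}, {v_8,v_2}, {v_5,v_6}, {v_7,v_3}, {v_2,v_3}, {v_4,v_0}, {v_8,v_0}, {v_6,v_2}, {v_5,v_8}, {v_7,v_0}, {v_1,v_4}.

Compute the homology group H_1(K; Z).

H_1 = Z^3.

Order the vertices as v_0 < v_1 < v_2 < v_3 < v_4 < v_5 < v_6 < v_7 < v_8. Listing each simplex with vertices in this order, K has dimension 1 with simplices:

  0-simplices (9): [v_0], [v_1], [v_2], [v_3], [v_4], [v_5], [v_6], [v_7], [v_8]
  1-simplices (11): [v_0,v_4], [v_0,v_6], [v_0,v_7], [v_0,v_8], [v_1,v_4], [v_2,v_3], [v_2,v_6], [v_2,v_8], [v_3,v_7], [v_5,v_6], [v_5,v_8]

giving chain groups C_0 ≅ Z^9, C_1 ≅ Z^11.

Boundary ∂_1: C_1 → C_0 sends each edge [p,q] (with p < q) to q − p. For instance
  ∂[v_5,v_6] = [v_6] − [v_5].
The resulting 9×11 matrix has rank 8, and its Smith normal form has invariant factors (1,1,1,1,1,1,1,1).

Reading off H_k = ker ∂_k / im ∂_{k+1}:

  H_1: rank ker ∂_1 − rank ∂_2 = (11 − 8) − 0 = 3, and there is no ∂_2, so H_1 ≅ Z^3.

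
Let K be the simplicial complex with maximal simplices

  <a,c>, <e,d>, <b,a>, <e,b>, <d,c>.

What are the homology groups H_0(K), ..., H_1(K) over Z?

Take the total order a < b < c < d < e on the vertex set. Then K (dimension 1) consists of the simplices:

  0-simplices (5): a, b, c, d, e
  1-simplices (5): ab, ac, be, cd, de

so the chain groups are C_0 ≅ Z^5, C_1 ≅ Z^5.

The boundary map ∂_1: C_1 → C_0 sends each edge [p,q] (with p < q) to q − p. For instance
  ∂de = e − d.
The 5×5 boundary matrix has rank 4 and Smith normal form diag(1,1,1,1).

Now H_k = ker ∂_k / im ∂_{k+1}, so:

  H_0: rank C_0 − rank ∂_1 = 5 − 4 = 1, and the invariant factors of ∂_1 are all 1, so H_0 ≅ Z.
  H_1: rank ker ∂_1 − rank ∂_2 = (5 − 4) − 0 = 1, and there is no ∂_2, so H_1 ≅ Z.

H_0 ≅ Z,  H_1 ≅ Z.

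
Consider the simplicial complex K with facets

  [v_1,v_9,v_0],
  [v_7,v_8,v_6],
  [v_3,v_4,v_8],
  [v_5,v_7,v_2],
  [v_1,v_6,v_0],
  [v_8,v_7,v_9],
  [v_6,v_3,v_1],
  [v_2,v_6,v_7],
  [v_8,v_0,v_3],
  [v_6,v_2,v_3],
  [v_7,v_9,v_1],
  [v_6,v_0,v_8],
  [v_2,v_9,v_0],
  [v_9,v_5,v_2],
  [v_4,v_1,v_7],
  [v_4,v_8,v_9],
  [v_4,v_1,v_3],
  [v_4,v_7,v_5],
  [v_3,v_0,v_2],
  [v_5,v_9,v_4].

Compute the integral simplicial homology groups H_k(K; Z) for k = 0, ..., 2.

Order the vertices as v_0 < v_1 < v_2 < v_3 < v_4 < v_5 < v_6 < v_7 < v_8 < v_9. Listing each simplex with vertices in this order, K has dimension 2 with simplices:

  0-simplices (10): [v_0], [v_1], [v_2], [v_3], [v_4], [v_5], [v_6], [v_7], [v_8], [v_9]
  1-simplices (30): (30 of them)
  2-simplices (20): (20 of them)

so the chain groups are C_0 ≅ Z^10, C_1 ≅ Z^30, C_2 ≅ Z^20.

Boundary ∂_1: C_1 → C_0 sends each edge [p,q] (with p < q) to q − p. For instance
  ∂[v_0,v_6] = [v_6] − [v_0].
The 10×30 boundary matrix has rank 9 and Smith normal form diag(1,1,1,1,1,1,1,1,1).

The boundary map ∂_2: C_2 → C_1 acts by ∂[p,q,r] = [q,r] − [p,r] + [p,q]. For instance
  ∂[v_2,v_5,v_9] = [v_5,v_9] − [v_2,v_9] + [v_2,v_5],
  ∂[v_4,v_8,v_9] = [v_8,v_9] − [v_4,v_9] + [v_4,v_8].
The resulting 30×20 matrix has rank 20, and its Smith normal form has invariant factors (1,1,1,1,1,1,1,1,1,1,1,1,1,1,1,1,1,1,1,2).

From H_k ≅ ker(∂_k) / im(∂_{k+1}) we obtain:

  H_0: rank C_0 − rank ∂_1 = 10 − 9 = 1, and the invariant factors of ∂_1 are all 1, so H_0 ≅ Z.
  H_1: rank ker ∂_1 − rank ∂_2 = (30 − 9) − 20 = 1, and ∂_2 has invariant factor 2 > 1, so H_1 ≅ Z ⊕ Z/2Z.
  H_2: rank ker ∂_2 − rank ∂_3 = (20 − 20) − 0 = 0, and there is no ∂_3, so H_2 ≅ 0.

As a check, the Euler characteristic is 10 − 30 + 20 = 0, which agrees with 1 − 1 + 0 = 0.

H_0 = Z,  H_1 = Z ⊕ Z/2Z,  H_2 = 0.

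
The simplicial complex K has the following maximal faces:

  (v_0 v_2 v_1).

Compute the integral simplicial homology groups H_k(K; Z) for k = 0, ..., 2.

H_0 ≅ Z,  H_1 = 0,  H_2 = 0.

Take the total order v_0 < v_1 < v_2 on the vertex set. Then K (dimension 2) consists of the simplices:

  0-simplices (3): [v_0], [v_1], [v_2]
  1-simplices (3): [v_0,v_1], [v_0,v_2], [v_1,v_2]
  2-simplices (1): [v_0,v_1,v_2]

Hence C_0 ≅ Z^3, C_1 ≅ Z^3, C_2 ≅ Z^1.

∂_1: C_1 → C_0 is given by ∂[p,q] = [q] − [p].
The resulting 3×3 matrix has rank 2, and its Smith normal form has invariant factors (1,1).

The boundary map ∂_2: C_2 → C_1 sends each 2-simplex [p,q,r] to [q,r] − [p,r] + [p,q]. For instance
  ∂[v_0,v_1,v_2] = [v_1,v_2] − [v_0,v_2] + [v_0,v_1].
The resulting 3×1 matrix has rank 1, and its Smith normal form has invariant factors (1).

Computing H_k = (kernel of ∂_k) / (image of ∂_{k+1}):

  H_0: rank C_0 − rank ∂_1 = 3 − 2 = 1, and the invariant factors of ∂_1 are all 1, so H_0 = Z.
  H_1: rank ker ∂_1 − rank ∂_2 = (3 − 2) − 1 = 0, and the invariant factors of ∂_2 are all 1, so H_1 = 0.
  H_2: rank ker ∂_2 − rank ∂_3 = (1 − 1) − 0 = 0, and there is no ∂_3, so H_2 = 0.

As a check, the Euler characteristic is 3 − 3 + 1 = 1, which agrees with 1 − 0 + 0 = 1.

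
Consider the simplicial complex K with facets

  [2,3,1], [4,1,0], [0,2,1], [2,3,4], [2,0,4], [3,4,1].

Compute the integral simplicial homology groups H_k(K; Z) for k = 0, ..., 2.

H_0 ≅ Z,  H_1 = 0,  H_2 ≅ Z.

Take the total order 0 < 1 < 2 < 3 < 4 on the vertex set. Then K (dimension 2) consists of the simplices:

  0-simplices (5): [0], [1], [2], [3], [4]
  1-simplices (9): [0,1], [0,2], [0,4], [1,2], [1,3], [1,4], [2,3], [2,4], [3,4]
  2-simplices (6): [0,1,2], [0,1,4], [0,2,4], [1,2,3], [1,3,4], [2,3,4]

Hence C_0 ≅ Z^5, C_1 ≅ Z^9, C_2 ≅ Z^6.

Boundary ∂_1: C_1 → C_0 is given by ∂[p,q] = [q] − [p]. For instance
  ∂[0,1] = [1] − [0].
The 5×9 boundary matrix has rank 4 and Smith normal form diag(1,1,1,1).

∂_2: C_2 → C_1 maps a triangle to the signed sum of its edges. For instance
  ∂[0,2,4] = [2,4] − [0,4] + [0,2],
  ∂[1,3,4] = [3,4] − [1,4] + [1,3].
This gives a 9×6 integer matrix of rank 5; reducing to Smith normal form yields diagonal entries (1,1,1,1,1).

Computing H_k = (kernel of ∂_k) / (image of ∂_{k+1}):

  H_0: rank C_0 − rank ∂_1 = 5 − 4 = 1, and the invariant factors of ∂_1 are all 1, so H_0 = Z.
  H_1: rank ker ∂_1 − rank ∂_2 = (9 − 4) − 5 = 0, and the invariant factors of ∂_2 are all 1, so H_1 = 0.
  H_2: rank ker ∂_2 − rank ∂_3 = (6 − 5) − 0 = 1, and there is no ∂_3, so H_2 = Z.

(K is a triangulation of the 2-sphere S^2.)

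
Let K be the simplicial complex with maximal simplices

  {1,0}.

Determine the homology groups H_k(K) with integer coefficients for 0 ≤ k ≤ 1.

H_0 ≅ Z,  H_1 = 0.

Fix the vertex order 0 < 1 and write every simplex with vertices in increasing order. Then dim K = 1 and the simplices of K are:

  0-simplices (2): [0], [1]
  1-simplices (1): [0,1]

giving chain groups C_0 ≅ Z^2, C_1 ≅ Z^1.

∂_1: C_1 → C_0 sends each edge [p,q] (with p < q) to q − p. For instance
  ∂[0,1] = [1] − [0].
The 2×1 boundary matrix has rank 1 and Smith normal form diag(1).

Now H_k = ker ∂_k / im ∂_{k+1}, so:

  H_0: rank C_0 − rank ∂_1 = 2 − 1 = 1, and the invariant factors of ∂_1 are all 1, so H_0 = Z.
  H_1: rank ker ∂_1 − rank ∂_2 = (1 − 1) − 0 = 0, and there is no ∂_2, so H_1 = 0.

As a check, the Euler characteristic is 2 − 1 = 1, which agrees with 1 − 0 = 1.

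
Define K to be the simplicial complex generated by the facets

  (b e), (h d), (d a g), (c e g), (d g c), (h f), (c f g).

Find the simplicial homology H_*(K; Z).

Take the total order a < b < c < d < e < f < g < h on the vertex set. Then K (dimension 2) consists of the simplices:

  0-simplices (8): a, b, c, d, e, f, g, h
  1-simplices (12): ad, ag, be, cd, ce, cf, cg, dg, dh, eg, fg, fh
  2-simplices (4): adg, cdg, ceg, cfg

so the chain groups are C_0 ≅ Z^8, C_1 ≅ Z^12, C_2 ≅ Z^4.

The boundary map ∂_1: C_1 → C_0 is given by ∂[p,q] = [q] − [p].
This gives a 8×12 integer matrix of rank 7; reducing to Smith normal form yields diagonal entries (1,1,1,1,1,1,1).

∂_2: C_2 → C_1 maps a triangle to the signed sum of its edges. For instance
  ∂adg = dg − ag + ad,
  ∂cfg = fg − cg + cf.
The resulting 12×4 matrix has rank 4, and its Smith normal form has invariant factors (1,1,1,1).

Reading off H_k = ker ∂_k / im ∂_{k+1}:

  H_0: rank C_0 − rank ∂_1 = 8 − 7 = 1, and the invariant factors of ∂_1 are all 1, so H_0 = Z.
  H_1: rank ker ∂_1 − rank ∂_2 = (12 − 7) − 4 = 1, and the invariant factors of ∂_2 are all 1, so H_1 = Z.
  H_2: rank ker ∂_2 − rank ∂_3 = (4 − 4) − 0 = 0, and there is no ∂_3, so H_2 = 0.

As a check, the Euler characteristic is 8 − 12 + 4 = 0, which agrees with 1 − 1 + 0 = 0.

H_0 = Z,  H_1 = Z,  H_2 = 0.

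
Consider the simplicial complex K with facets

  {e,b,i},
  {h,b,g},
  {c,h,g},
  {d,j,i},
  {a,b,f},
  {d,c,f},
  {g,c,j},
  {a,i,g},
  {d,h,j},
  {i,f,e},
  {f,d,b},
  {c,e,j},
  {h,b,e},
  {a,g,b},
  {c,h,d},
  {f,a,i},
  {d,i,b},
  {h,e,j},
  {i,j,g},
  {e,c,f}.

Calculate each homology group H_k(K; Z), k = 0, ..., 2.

H_0 ≅ Z,  H_1 ≅ Z ⊕ Z/2,  H_2 = 0.

Order the vertices as a < b < c < d < e < f < g < h < i < j. Listing each simplex with vertices in this order, K has dimension 2 with simplices:

  0-simplices (10): a, b, c, d, e, f, g, h, i, j
  1-simplices (30): ab, af, ag, ai, bd, be, bf, bg, bh, bi, cd, ce, cf, cg, ch, cj, df, dh, di, dj, ef, eh, ei, ej, fi, gh, gi, gj, hj, ij
  2-simplices (20): abf, abg, afi, agi, bdf, bdi, beh, bei, bgh, cdf, cdh, cef, cej, cgh, cgj, dhj, dij, efi, ehj, gij

giving chain groups C_0 ≅ Z^10, C_1 ≅ Z^30, C_2 ≅ Z^20.

Boundary ∂_1: C_1 → C_0 maps an edge to its endpoints' difference, ∂[p,q] = q − p.
The 10×30 boundary matrix has rank 9 and Smith normal form diag(1,1,1,1,1,1,1,1,1).

Boundary ∂_2: C_2 → C_1 maps a triangle to the signed sum of its edges. For instance
  ∂cej = ej − cj + ce,
  ∂ehj = hj − ej + eh.
The resulting 30×20 matrix has rank 20, and its Smith normal form has invariant factors (1,1,1,1,1,1,1,1,1,1,1,1,1,1,1,1,1,1,1,2).

Now H_k = ker ∂_k / im ∂_{k+1}, so:

  H_0: rank C_0 − rank ∂_1 = 10 − 9 = 1, and the invariant factors of ∂_1 are all 1, so H_0 ≅ Z.
  H_1: rank ker ∂_1 − rank ∂_2 = (30 − 9) − 20 = 1, and ∂_2 has invariant factor 2 > 1, so H_1 ≅ Z ⊕ Z/2.
  H_2: rank ker ∂_2 − rank ∂_3 = (20 − 20) − 0 = 0, and there is no ∂_3, so H_2 ≅ 0.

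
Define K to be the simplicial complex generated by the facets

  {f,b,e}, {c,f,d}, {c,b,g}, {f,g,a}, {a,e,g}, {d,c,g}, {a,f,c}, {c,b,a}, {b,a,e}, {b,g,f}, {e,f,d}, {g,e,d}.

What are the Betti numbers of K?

K has 7 vertices, 18 edges, 12 triangles.
rank ∂_0 = 0, rank ∂_1 = 6 ⇒ b_0 = 7 − 0 − 6 = 1; all invariant factors of ∂_1 are 1 so no torsion. So H_0 ≅ Z.
rank ∂_1 = 6, rank ∂_2 = 12 ⇒ b_1 = 18 − 6 − 12 = 0; ∂_2 has invariant factor(s) [2] giving torsion. So H_1 ≅ Z/2Z.
rank ∂_2 = 12, rank ∂_3 = 0 ⇒ b_2 = 12 − 12 − 0 = 0. So H_2 ≅ 0.

b_0 = 1, b_1 = 0, b_2 = 0.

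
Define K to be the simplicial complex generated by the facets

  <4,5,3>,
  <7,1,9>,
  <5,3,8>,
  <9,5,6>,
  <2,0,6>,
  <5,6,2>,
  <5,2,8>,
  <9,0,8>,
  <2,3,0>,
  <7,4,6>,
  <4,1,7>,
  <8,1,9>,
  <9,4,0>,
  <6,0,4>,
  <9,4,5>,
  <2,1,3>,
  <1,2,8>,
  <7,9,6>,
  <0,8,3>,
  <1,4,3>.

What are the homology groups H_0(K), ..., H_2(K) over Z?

H_0 ≅ Z,  H_1 ≅ Z ⊕ Z/2,  H_2 = 0.

K has 10 vertices, 30 edges, 20 triangles.
rank ∂_0 = 0, rank ∂_1 = 9 ⇒ b_0 = 10 − 0 − 9 = 1; all invariant factors of ∂_1 are 1 so no torsion. So H_0 ≅ Z.
rank ∂_1 = 9, rank ∂_2 = 20 ⇒ b_1 = 30 − 9 − 20 = 1; ∂_2 has invariant factor(s) [2] giving torsion. So H_1 ≅ Z ⊕ Z/2.
rank ∂_2 = 20, rank ∂_3 = 0 ⇒ b_2 = 20 − 20 − 0 = 0. So H_2 ≅ 0.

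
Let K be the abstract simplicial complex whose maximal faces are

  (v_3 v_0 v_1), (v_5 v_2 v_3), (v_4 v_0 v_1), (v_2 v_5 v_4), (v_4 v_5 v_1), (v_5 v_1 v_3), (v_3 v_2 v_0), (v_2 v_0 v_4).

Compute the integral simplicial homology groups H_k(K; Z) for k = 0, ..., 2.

H_0 ≅ Z,  H_1 = 0,  H_2 ≅ Z.

Fix the vertex order v_0 < v_1 < v_2 < v_3 < v_4 < v_5 and write every simplex with vertices in increasing order. Then dim K = 2 and the simplices of K are:

  0-simplices (6): [v_0], [v_1], [v_2], [v_3], [v_4], [v_5]
  1-simplices (12): [v_0,v_1], [v_0,v_2], [v_0,v_3], [v_0,v_4], [v_1,v_3], [v_1,v_4], [v_1,v_5], [v_2,v_3], [v_2,v_4], [v_2,v_5], [v_3,v_5], [v_4,v_5]
  2-simplices (8): [v_0,v_1,v_3], [v_0,v_1,v_4], [v_0,v_2,v_3], [v_0,v_2,v_4], [v_1,v_3,v_5], [v_1,v_4,v_5], [v_2,v_3,v_5], [v_2,v_4,v_5]

giving chain groups C_0 ≅ Z^6, C_1 ≅ Z^12, C_2 ≅ Z^8.

∂_1: C_1 → C_0 maps an edge to its endpoints' difference, ∂[p,q] = q − p. For instance
  ∂[v_2,v_5] = [v_5] − [v_2].
As a 6×12 matrix over Z this has rank 5, with invariant factors (1,1,1,1,1).

The boundary map ∂_2: C_2 → C_1 sends each 2-simplex [p,q,r] to [q,r] − [p,r] + [p,q]. For instance
  ∂[v_0,v_2,v_3] = [v_2,v_3] − [v_0,v_3] + [v_0,v_2],
  ∂[v_1,v_4,v_5] = [v_4,v_5] − [v_1,v_5] + [v_1,v_4].
This gives a 12×8 integer matrix of rank 7; reducing to Smith normal form yields diagonal entries (1,1,1,1,1,1,1).

Reading off H_k = ker ∂_k / im ∂_{k+1}:

  H_0: rank C_0 − rank ∂_1 = 6 − 5 = 1, and the invariant factors of ∂_1 are all 1, so H_0 ≅ Z.
  H_1: rank ker ∂_1 − rank ∂_2 = (12 − 5) − 7 = 0, and the invariant factors of ∂_2 are all 1, so H_1 ≅ 0.
  H_2: rank ker ∂_2 − rank ∂_3 = (8 − 7) − 0 = 1, and there is no ∂_3, so H_2 ≅ Z.

(K is a triangulation of the 2-sphere S^2.)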